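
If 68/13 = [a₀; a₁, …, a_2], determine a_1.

4

68 ÷ 13 → quotient 5, remainder 3
13 ÷ 3 → quotient 4, remainder 1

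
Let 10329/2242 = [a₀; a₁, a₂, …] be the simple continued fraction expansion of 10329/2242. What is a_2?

1

10329 ÷ 2242 → quotient 4, remainder 1361
2242 ÷ 1361 → quotient 1, remainder 881
1361 ÷ 881 → quotient 1, remainder 480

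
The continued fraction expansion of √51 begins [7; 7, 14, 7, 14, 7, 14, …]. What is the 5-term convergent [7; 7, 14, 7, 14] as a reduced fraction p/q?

70693/9899

Work from the innermost term outward:
Start with 14.
7 + 1/(14/1) = 7 + 1/14 = 99/14
14 + 1/(99/14) = 14 + 14/99 = 1400/99
7 + 1/(1400/99) = 7 + 99/1400 = 9899/1400
7 + 1/(9899/1400) = 7 + 1400/9899 = 70693/9899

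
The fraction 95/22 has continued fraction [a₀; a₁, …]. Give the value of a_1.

⌊95/22⌋ = 4, remainder 7
⌊22/7⌋ = 3, remainder 1

3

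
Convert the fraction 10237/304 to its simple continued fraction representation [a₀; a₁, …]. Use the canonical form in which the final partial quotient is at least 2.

[33; 1, 2, 14, 7]

10237 ÷ 304 → quotient 33, remainder 205
304 ÷ 205 → quotient 1, remainder 99
205 ÷ 99 → quotient 2, remainder 7
99 ÷ 7 → quotient 14, remainder 1
7 ÷ 1 → quotient 7, remainder 0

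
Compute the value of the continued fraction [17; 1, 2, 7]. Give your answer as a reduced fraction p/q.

a_0 = 17: 17/1
a_1 = 1: 18/1
a_2 = 2: 53/3
a_3 = 7: 389/22

389/22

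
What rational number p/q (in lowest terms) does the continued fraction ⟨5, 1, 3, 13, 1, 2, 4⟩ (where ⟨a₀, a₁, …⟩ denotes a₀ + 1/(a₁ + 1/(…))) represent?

a_0 = 5: 5/1
a_1 = 1: 6/1
a_2 = 3: 23/4
a_3 = 13: 305/53
a_4 = 1: 328/57
a_5 = 2: 961/167
a_6 = 4: 4172/725

4172/725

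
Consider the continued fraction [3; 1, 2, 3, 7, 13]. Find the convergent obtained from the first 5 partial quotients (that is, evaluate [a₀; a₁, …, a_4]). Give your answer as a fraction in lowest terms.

a_0 = 3: 3/1
a_1 = 1: 4/1
a_2 = 2: 11/3
a_3 = 3: 37/10
a_4 = 7: 270/73

270/73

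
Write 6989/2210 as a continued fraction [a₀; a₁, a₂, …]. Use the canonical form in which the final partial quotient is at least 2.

⌊6989/2210⌋ = 3, remainder 359
⌊2210/359⌋ = 6, remainder 56
⌊359/56⌋ = 6, remainder 23
⌊56/23⌋ = 2, remainder 10
⌊23/10⌋ = 2, remainder 3
⌊10/3⌋ = 3, remainder 1
⌊3/1⌋ = 3, remainder 0

[3; 6, 6, 2, 2, 3, 3]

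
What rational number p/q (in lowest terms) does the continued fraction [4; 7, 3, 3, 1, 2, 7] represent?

a_0 = 4: 4/1
a_1 = 7: 29/7
a_2 = 3: 91/22
a_3 = 3: 302/73
a_4 = 1: 393/95
a_5 = 2: 1088/263
a_6 = 7: 8009/1936

8009/1936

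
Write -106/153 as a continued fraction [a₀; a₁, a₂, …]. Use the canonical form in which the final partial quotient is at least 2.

⌊-106/153⌋ = -1, remainder 47
⌊153/47⌋ = 3, remainder 12
⌊47/12⌋ = 3, remainder 11
⌊12/11⌋ = 1, remainder 1
⌊11/1⌋ = 11, remainder 0

[-1; 3, 3, 1, 11]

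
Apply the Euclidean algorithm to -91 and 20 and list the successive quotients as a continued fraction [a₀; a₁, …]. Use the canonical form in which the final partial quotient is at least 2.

[-5; 2, 4, 2]

⌊-91/20⌋ = -5, remainder 9
⌊20/9⌋ = 2, remainder 2
⌊9/2⌋ = 4, remainder 1
⌊2/1⌋ = 2, remainder 0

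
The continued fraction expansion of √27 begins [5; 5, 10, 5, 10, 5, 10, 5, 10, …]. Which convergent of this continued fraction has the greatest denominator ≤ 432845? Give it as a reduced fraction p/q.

a_0 = 5: 5/1  (≤ bound)
a_1 = 5: 26/5  (≤ bound)
a_2 = 10: 265/51  (≤ bound)
a_3 = 5: 1351/260  (≤ bound)
a_4 = 10: 13775/2651  (≤ bound)
a_5 = 5: 70226/13515  (≤ bound)
a_6 = 10: 716035/137801  (≤ bound)
a_7 = 5: 3650401/702520  (> 432845, stop)

716035/137801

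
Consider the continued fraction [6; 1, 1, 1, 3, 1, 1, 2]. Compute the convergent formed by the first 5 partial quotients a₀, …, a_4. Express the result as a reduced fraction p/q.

Start with 3.
1 + 1/(3/1) = 1 + 1/3 = 4/3
1 + 1/(4/3) = 1 + 3/4 = 7/4
1 + 1/(7/4) = 1 + 4/7 = 11/7
6 + 1/(11/7) = 6 + 7/11 = 73/11

73/11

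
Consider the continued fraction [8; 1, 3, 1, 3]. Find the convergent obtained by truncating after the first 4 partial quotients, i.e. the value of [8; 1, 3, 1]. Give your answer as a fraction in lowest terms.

Work from the innermost term outward:
Start with 1.
3 + 1/(1/1) = 3 + 1/1 = 4/1
1 + 1/(4/1) = 1 + 1/4 = 5/4
8 + 1/(5/4) = 8 + 4/5 = 44/5

44/5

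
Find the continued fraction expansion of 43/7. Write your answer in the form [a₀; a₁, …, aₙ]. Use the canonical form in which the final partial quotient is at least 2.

[6; 7]

Repeatedly divide and take the remainder:
43 ÷ 7 → quotient 6, remainder 1
7 ÷ 1 → quotient 7, remainder 0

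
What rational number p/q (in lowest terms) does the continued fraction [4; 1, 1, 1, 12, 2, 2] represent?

Use the convergent recurrence hₖ = aₖ·hₖ₋₁ + hₖ₋₂ (and likewise for the denominators kₖ):
a_0 = 4: 4/1
a_1 = 1: 5/1
a_2 = 1: 9/2
a_3 = 1: 14/3
a_4 = 12: 177/38
a_5 = 2: 368/79
a_6 = 2: 913/196

913/196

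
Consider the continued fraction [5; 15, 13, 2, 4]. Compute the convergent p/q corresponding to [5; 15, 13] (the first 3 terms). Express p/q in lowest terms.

993/196

Compute successive convergents:
a_0 = 5: 5/1
a_1 = 15: 76/15
a_2 = 13: 993/196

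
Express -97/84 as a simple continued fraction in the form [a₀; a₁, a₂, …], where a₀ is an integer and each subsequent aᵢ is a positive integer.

⌊-97/84⌋ = -2, remainder 71
⌊84/71⌋ = 1, remainder 13
⌊71/13⌋ = 5, remainder 6
⌊13/6⌋ = 2, remainder 1
⌊6/1⌋ = 6, remainder 0

[-2; 1, 5, 2, 6]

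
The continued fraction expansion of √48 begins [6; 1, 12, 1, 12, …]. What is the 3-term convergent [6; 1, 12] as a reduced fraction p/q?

90/13

Compute successive convergents:
a_0 = 6: 6/1
a_1 = 1: 7/1
a_2 = 12: 90/13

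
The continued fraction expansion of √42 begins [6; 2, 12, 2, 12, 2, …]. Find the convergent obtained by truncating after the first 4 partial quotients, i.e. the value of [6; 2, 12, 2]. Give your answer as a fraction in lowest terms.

337/52

Start with 2.
12 + 1/(2/1) = 12 + 1/2 = 25/2
2 + 1/(25/2) = 2 + 2/25 = 52/25
6 + 1/(52/25) = 6 + 25/52 = 337/52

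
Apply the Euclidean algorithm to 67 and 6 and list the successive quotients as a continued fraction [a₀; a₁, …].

67 ÷ 6 → quotient 11, remainder 1
6 ÷ 1 → quotient 6, remainder 0

[11; 6]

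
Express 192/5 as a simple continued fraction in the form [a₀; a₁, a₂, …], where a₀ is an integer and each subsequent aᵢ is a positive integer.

[38; 2, 2]

Apply division with remainder until the remainder is 0:
192 = 38·5 + 2, so a_0 = 38
5 = 2·2 + 1, so a_1 = 2
2 = 2·1 + 0, so a_2 = 2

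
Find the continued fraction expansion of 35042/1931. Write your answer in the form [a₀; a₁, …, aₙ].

⌊35042/1931⌋ = 18, remainder 284
⌊1931/284⌋ = 6, remainder 227
⌊284/227⌋ = 1, remainder 57
⌊227/57⌋ = 3, remainder 56
⌊57/56⌋ = 1, remainder 1
⌊56/1⌋ = 56, remainder 0

[18; 6, 1, 3, 1, 56]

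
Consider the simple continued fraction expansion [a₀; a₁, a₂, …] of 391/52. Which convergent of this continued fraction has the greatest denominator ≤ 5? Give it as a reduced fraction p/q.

a_0 = 7: 7/1  (≤ bound)
a_1 = 1: 8/1  (≤ bound)
a_2 = 1: 15/2  (≤ bound)
a_3 = 12: 188/25  (> 5, stop)

15/2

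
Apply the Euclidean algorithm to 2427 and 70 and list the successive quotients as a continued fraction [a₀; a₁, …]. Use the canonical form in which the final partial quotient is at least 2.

2427 ÷ 70 → quotient 34, remainder 47
70 ÷ 47 → quotient 1, remainder 23
47 ÷ 23 → quotient 2, remainder 1
23 ÷ 1 → quotient 23, remainder 0

[34; 1, 2, 23]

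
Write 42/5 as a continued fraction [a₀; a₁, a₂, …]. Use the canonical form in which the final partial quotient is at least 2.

[8; 2, 2]

⌊42/5⌋ = 8, remainder 2
⌊5/2⌋ = 2, remainder 1
⌊2/1⌋ = 2, remainder 0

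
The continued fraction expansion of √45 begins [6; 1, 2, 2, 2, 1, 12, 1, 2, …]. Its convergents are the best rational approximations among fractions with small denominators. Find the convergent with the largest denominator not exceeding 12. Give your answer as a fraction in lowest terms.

a_0 = 6: 6/1  (≤ bound)
a_1 = 1: 7/1  (≤ bound)
a_2 = 2: 20/3  (≤ bound)
a_3 = 2: 47/7  (≤ bound)
a_4 = 2: 114/17  (> 12, stop)

47/7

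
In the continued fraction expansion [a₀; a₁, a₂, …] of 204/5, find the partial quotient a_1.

1

Apply division with remainder until the remainder is 0:
⌊204/5⌋ = 40, remainder 4
⌊5/4⌋ = 1, remainder 1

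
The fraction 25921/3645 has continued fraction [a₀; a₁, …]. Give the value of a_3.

44

25921 ÷ 3645 → quotient 7, remainder 406
3645 ÷ 406 → quotient 8, remainder 397
406 ÷ 397 → quotient 1, remainder 9
397 ÷ 9 → quotient 44, remainder 1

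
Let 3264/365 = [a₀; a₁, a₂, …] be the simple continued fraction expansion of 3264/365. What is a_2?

Run the Euclidean algorithm, recording each quotient:
⌊3264/365⌋ = 8, remainder 344
⌊365/344⌋ = 1, remainder 21
⌊344/21⌋ = 16, remainder 8

16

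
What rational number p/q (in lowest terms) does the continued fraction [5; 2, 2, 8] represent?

227/42

Compute successive convergents:
a_0 = 5: 5/1
a_1 = 2: 11/2
a_2 = 2: 27/5
a_3 = 8: 227/42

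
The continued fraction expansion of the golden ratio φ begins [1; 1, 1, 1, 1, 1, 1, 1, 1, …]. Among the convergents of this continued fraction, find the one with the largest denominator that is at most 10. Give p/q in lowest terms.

List convergents until the denominator exceeds the bound:
a_0 = 1: 1/1  (≤ bound)
a_1 = 1: 2/1  (≤ bound)
a_2 = 1: 3/2  (≤ bound)
a_3 = 1: 5/3  (≤ bound)
a_4 = 1: 8/5  (≤ bound)
a_5 = 1: 13/8  (≤ bound)
a_6 = 1: 21/13  (> 10, stop)

13/8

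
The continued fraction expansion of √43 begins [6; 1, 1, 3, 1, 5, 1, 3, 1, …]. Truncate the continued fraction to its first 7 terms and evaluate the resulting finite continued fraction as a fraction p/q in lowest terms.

a_0 = 6: 6/1
a_1 = 1: 7/1
a_2 = 1: 13/2
a_3 = 3: 46/7
a_4 = 1: 59/9
a_5 = 5: 341/52
a_6 = 1: 400/61

400/61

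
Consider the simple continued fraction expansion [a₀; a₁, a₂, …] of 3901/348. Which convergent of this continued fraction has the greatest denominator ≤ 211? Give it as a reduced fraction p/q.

1603/143

a_0 = 11: 11/1  (≤ bound)
a_1 = 4: 45/4  (≤ bound)
a_2 = 1: 56/5  (≤ bound)
a_3 = 3: 213/19  (≤ bound)
a_4 = 3: 695/62  (≤ bound)
a_5 = 2: 1603/143  (≤ bound)
a_6 = 2: 3901/348  (> 211, stop)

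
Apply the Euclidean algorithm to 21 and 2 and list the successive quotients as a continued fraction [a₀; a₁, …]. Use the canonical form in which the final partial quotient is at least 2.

Apply division with remainder until the remainder is 0:
⌊21/2⌋ = 10, remainder 1
⌊2/1⌋ = 2, remainder 0

[10; 2]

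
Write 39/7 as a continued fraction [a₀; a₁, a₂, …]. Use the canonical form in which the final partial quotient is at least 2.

[5; 1, 1, 3]

Repeatedly divide and take the remainder:
39 ÷ 7 → quotient 5, remainder 4
7 ÷ 4 → quotient 1, remainder 3
4 ÷ 3 → quotient 1, remainder 1
3 ÷ 1 → quotient 3, remainder 0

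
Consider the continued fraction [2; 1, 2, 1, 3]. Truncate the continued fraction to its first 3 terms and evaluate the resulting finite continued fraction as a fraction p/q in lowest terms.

Build up convergents one term at a time:
a_0 = 2: 2/1
a_1 = 1: 3/1
a_2 = 2: 8/3

8/3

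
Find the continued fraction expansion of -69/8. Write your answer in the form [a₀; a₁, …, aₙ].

[-9; 2, 1, 2]

-69 = -9·8 + 3, so a_0 = -9
8 = 2·3 + 2, so a_1 = 2
3 = 1·2 + 1, so a_2 = 1
2 = 2·1 + 0, so a_3 = 2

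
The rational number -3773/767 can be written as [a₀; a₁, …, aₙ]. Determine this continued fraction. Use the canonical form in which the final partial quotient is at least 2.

[-5; 12, 2, 1, 2, 3, 2]

Repeatedly divide and take the remainder:
-3773 = -5·767 + 62, so a_0 = -5
767 = 12·62 + 23, so a_1 = 12
62 = 2·23 + 16, so a_2 = 2
23 = 1·16 + 7, so a_3 = 1
16 = 2·7 + 2, so a_4 = 2
7 = 3·2 + 1, so a_5 = 3
2 = 2·1 + 0, so a_6 = 2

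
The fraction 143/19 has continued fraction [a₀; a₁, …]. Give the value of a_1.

143 = 7·19 + 10, so a_0 = 7
19 = 1·10 + 9, so a_1 = 1

1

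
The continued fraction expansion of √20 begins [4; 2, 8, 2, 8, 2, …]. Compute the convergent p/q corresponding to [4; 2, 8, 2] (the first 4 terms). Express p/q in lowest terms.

Start with 2.
8 + 1/(2/1) = 8 + 1/2 = 17/2
2 + 1/(17/2) = 2 + 2/17 = 36/17
4 + 1/(36/17) = 4 + 17/36 = 161/36

161/36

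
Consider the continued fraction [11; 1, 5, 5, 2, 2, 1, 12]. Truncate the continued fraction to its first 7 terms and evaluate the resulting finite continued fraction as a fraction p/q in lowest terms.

Start with 1.
2 + 1/(1/1) = 2 + 1/1 = 3/1
2 + 1/(3/1) = 2 + 1/3 = 7/3
5 + 1/(7/3) = 5 + 3/7 = 38/7
5 + 1/(38/7) = 5 + 7/38 = 197/38
1 + 1/(197/38) = 1 + 38/197 = 235/197
11 + 1/(235/197) = 11 + 197/235 = 2782/235

2782/235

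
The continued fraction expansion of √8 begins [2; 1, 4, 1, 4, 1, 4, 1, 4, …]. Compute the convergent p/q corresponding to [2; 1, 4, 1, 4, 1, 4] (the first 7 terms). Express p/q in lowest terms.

Use the convergent recurrence hₖ = aₖ·hₖ₋₁ + hₖ₋₂ (and likewise for the denominators kₖ):
a_0 = 2: 2/1
a_1 = 1: 3/1
a_2 = 4: 14/5
a_3 = 1: 17/6
a_4 = 4: 82/29
a_5 = 1: 99/35
a_6 = 4: 478/169

478/169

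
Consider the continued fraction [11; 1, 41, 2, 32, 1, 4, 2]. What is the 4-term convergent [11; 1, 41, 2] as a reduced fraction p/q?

1018/85

Build up convergents one term at a time:
a_0 = 11: 11/1
a_1 = 1: 12/1
a_2 = 41: 503/42
a_3 = 2: 1018/85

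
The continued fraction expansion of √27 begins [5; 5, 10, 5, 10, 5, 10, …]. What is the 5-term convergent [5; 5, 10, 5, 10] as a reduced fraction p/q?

13775/2651

Use the convergent recurrence hₖ = aₖ·hₖ₋₁ + hₖ₋₂ (and likewise for the denominators kₖ):
a_0 = 5: 5/1
a_1 = 5: 26/5
a_2 = 10: 265/51
a_3 = 5: 1351/260
a_4 = 10: 13775/2651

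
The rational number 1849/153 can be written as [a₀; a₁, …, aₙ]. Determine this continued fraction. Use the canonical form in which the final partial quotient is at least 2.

1849 ÷ 153 → quotient 12, remainder 13
153 ÷ 13 → quotient 11, remainder 10
13 ÷ 10 → quotient 1, remainder 3
10 ÷ 3 → quotient 3, remainder 1
3 ÷ 1 → quotient 3, remainder 0

[12; 11, 1, 3, 3]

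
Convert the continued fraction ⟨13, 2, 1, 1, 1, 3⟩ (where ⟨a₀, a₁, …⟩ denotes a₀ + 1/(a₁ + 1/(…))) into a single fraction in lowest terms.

388/29

Starting at the tail and folding back:
Start with 3.
1 + 1/(3/1) = 1 + 1/3 = 4/3
1 + 1/(4/3) = 1 + 3/4 = 7/4
1 + 1/(7/4) = 1 + 4/7 = 11/7
2 + 1/(11/7) = 2 + 7/11 = 29/11
13 + 1/(29/11) = 13 + 11/29 = 388/29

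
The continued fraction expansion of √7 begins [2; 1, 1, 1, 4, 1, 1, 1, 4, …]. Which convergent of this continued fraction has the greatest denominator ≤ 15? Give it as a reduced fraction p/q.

List convergents until the denominator exceeds the bound:
a_0 = 2: 2/1  (≤ bound)
a_1 = 1: 3/1  (≤ bound)
a_2 = 1: 5/2  (≤ bound)
a_3 = 1: 8/3  (≤ bound)
a_4 = 4: 37/14  (≤ bound)
a_5 = 1: 45/17  (> 15, stop)

37/14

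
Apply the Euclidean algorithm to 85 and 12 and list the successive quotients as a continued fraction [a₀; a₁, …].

85 ÷ 12 → quotient 7, remainder 1
12 ÷ 1 → quotient 12, remainder 0

[7; 12]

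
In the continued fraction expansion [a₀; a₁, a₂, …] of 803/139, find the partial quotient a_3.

Apply division with remainder until the remainder is 0:
803 ÷ 139 → quotient 5, remainder 108
139 ÷ 108 → quotient 1, remainder 31
108 ÷ 31 → quotient 3, remainder 15
31 ÷ 15 → quotient 2, remainder 1

2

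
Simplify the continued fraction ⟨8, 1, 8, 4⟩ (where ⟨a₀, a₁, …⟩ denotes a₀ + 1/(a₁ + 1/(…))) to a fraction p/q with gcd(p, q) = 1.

a_0 = 8: 8/1
a_1 = 1: 9/1
a_2 = 8: 80/9
a_3 = 4: 329/37

329/37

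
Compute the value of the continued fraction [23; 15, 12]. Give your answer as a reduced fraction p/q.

a_0 = 23: 23/1
a_1 = 15: 346/15
a_2 = 12: 4175/181

4175/181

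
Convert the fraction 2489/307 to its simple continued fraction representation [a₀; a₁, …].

[8; 9, 3, 3, 3]

2489 = 8·307 + 33, so a_0 = 8
307 = 9·33 + 10, so a_1 = 9
33 = 3·10 + 3, so a_2 = 3
10 = 3·3 + 1, so a_3 = 3
3 = 3·1 + 0, so a_4 = 3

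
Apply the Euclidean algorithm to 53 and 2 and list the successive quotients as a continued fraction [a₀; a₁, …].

Repeatedly divide and take the remainder:
53 = 26·2 + 1, so a_0 = 26
2 = 2·1 + 0, so a_1 = 2

[26; 2]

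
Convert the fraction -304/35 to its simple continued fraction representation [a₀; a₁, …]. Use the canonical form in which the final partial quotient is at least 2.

[-9; 3, 5, 2]

-304 ÷ 35 → quotient -9, remainder 11
35 ÷ 11 → quotient 3, remainder 2
11 ÷ 2 → quotient 5, remainder 1
2 ÷ 1 → quotient 2, remainder 0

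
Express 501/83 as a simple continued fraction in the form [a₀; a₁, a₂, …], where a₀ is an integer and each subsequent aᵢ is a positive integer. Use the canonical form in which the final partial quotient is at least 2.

[6; 27, 1, 2]

Apply division with remainder until the remainder is 0:
501 ÷ 83 → quotient 6, remainder 3
83 ÷ 3 → quotient 27, remainder 2
3 ÷ 2 → quotient 1, remainder 1
2 ÷ 1 → quotient 2, remainder 0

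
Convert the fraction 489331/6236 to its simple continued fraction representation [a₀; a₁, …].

[78; 2, 7, 2, 48, 4]

⌊489331/6236⌋ = 78, remainder 2923
⌊6236/2923⌋ = 2, remainder 390
⌊2923/390⌋ = 7, remainder 193
⌊390/193⌋ = 2, remainder 4
⌊193/4⌋ = 48, remainder 1
⌊4/1⌋ = 4, remainder 0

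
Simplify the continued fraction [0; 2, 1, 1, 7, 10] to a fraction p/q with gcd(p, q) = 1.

152/385

a_0 = 0: 0/1
a_1 = 2: 1/2
a_2 = 1: 1/3
a_3 = 1: 2/5
a_4 = 7: 15/38
a_5 = 10: 152/385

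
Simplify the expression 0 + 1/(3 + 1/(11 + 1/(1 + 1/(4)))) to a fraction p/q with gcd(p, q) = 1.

a_0 = 0: 0/1
a_1 = 3: 1/3
a_2 = 11: 11/34
a_3 = 1: 12/37
a_4 = 4: 59/182

59/182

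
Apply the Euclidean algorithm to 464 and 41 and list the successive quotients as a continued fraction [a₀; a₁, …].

[11; 3, 6, 2]

464 ÷ 41 → quotient 11, remainder 13
41 ÷ 13 → quotient 3, remainder 2
13 ÷ 2 → quotient 6, remainder 1
2 ÷ 1 → quotient 2, remainder 0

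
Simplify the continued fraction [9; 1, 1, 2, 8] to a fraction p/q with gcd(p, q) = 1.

403/42

a_0 = 9: 9/1
a_1 = 1: 10/1
a_2 = 1: 19/2
a_3 = 2: 48/5
a_4 = 8: 403/42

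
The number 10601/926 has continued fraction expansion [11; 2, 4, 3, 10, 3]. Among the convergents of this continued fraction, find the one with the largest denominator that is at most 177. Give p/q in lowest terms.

332/29

a_0 = 11: 11/1  (≤ bound)
a_1 = 2: 23/2  (≤ bound)
a_2 = 4: 103/9  (≤ bound)
a_3 = 3: 332/29  (≤ bound)
a_4 = 10: 3423/299  (> 177, stop)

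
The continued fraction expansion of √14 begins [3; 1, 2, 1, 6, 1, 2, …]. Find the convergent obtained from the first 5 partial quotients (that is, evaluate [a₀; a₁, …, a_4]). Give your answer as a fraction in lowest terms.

101/27

Compute successive convergents:
a_0 = 3: 3/1
a_1 = 1: 4/1
a_2 = 2: 11/3
a_3 = 1: 15/4
a_4 = 6: 101/27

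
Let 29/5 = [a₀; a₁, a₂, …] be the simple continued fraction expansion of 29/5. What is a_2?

Run the Euclidean algorithm, recording each quotient:
29 ÷ 5 → quotient 5, remainder 4
5 ÷ 4 → quotient 1, remainder 1
4 ÷ 1 → quotient 4, remainder 0

4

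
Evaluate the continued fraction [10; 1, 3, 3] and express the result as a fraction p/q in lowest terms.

Build up convergents one term at a time:
a_0 = 10: 10/1
a_1 = 1: 11/1
a_2 = 3: 43/4
a_3 = 3: 140/13

140/13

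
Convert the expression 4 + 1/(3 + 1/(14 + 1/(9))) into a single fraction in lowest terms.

Work from the innermost term outward:
Start with 9.
14 + 1/(9/1) = 14 + 1/9 = 127/9
3 + 1/(127/9) = 3 + 9/127 = 390/127
4 + 1/(390/127) = 4 + 127/390 = 1687/390

1687/390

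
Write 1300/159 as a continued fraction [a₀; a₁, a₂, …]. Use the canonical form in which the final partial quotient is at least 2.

Repeatedly divide and take the remainder:
1300 = 8·159 + 28, so a_0 = 8
159 = 5·28 + 19, so a_1 = 5
28 = 1·19 + 9, so a_2 = 1
19 = 2·9 + 1, so a_3 = 2
9 = 9·1 + 0, so a_4 = 9

[8; 5, 1, 2, 9]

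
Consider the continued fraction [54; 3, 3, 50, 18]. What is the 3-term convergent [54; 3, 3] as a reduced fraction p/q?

543/10

Start with 3.
3 + 1/(3/1) = 3 + 1/3 = 10/3
54 + 1/(10/3) = 54 + 3/10 = 543/10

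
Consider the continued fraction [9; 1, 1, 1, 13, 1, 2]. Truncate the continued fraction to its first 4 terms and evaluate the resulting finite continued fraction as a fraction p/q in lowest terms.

29/3

Build up convergents one term at a time:
a_0 = 9: 9/1
a_1 = 1: 10/1
a_2 = 1: 19/2
a_3 = 1: 29/3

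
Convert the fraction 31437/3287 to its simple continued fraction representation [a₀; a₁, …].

[9; 1, 1, 3, 2, 2, 10, 8]

Apply division with remainder until the remainder is 0:
⌊31437/3287⌋ = 9, remainder 1854
⌊3287/1854⌋ = 1, remainder 1433
⌊1854/1433⌋ = 1, remainder 421
⌊1433/421⌋ = 3, remainder 170
⌊421/170⌋ = 2, remainder 81
⌊170/81⌋ = 2, remainder 8
⌊81/8⌋ = 10, remainder 1
⌊8/1⌋ = 8, remainder 0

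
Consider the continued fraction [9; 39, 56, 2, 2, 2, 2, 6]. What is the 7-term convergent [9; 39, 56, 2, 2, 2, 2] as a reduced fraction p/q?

Start with 2.
2 + 1/(2/1) = 2 + 1/2 = 5/2
2 + 1/(5/2) = 2 + 2/5 = 12/5
2 + 1/(12/5) = 2 + 5/12 = 29/12
56 + 1/(29/12) = 56 + 12/29 = 1636/29
39 + 1/(1636/29) = 39 + 29/1636 = 63833/1636
9 + 1/(63833/1636) = 9 + 1636/63833 = 576133/63833

576133/63833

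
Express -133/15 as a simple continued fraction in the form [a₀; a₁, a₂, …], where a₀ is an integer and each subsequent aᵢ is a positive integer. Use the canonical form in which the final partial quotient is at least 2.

Repeatedly divide and take the remainder:
-133 ÷ 15 → quotient -9, remainder 2
15 ÷ 2 → quotient 7, remainder 1
2 ÷ 1 → quotient 2, remainder 0

[-9; 7, 2]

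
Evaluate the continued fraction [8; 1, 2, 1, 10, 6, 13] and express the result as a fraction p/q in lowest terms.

30159/3449

Start with 13.
6 + 1/(13/1) = 6 + 1/13 = 79/13
10 + 1/(79/13) = 10 + 13/79 = 803/79
1 + 1/(803/79) = 1 + 79/803 = 882/803
2 + 1/(882/803) = 2 + 803/882 = 2567/882
1 + 1/(2567/882) = 1 + 882/2567 = 3449/2567
8 + 1/(3449/2567) = 8 + 2567/3449 = 30159/3449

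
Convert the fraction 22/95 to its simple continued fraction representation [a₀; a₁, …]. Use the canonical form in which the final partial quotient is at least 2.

[0; 4, 3, 7]

22 = 0·95 + 22, so a_0 = 0
95 = 4·22 + 7, so a_1 = 4
22 = 3·7 + 1, so a_2 = 3
7 = 7·1 + 0, so a_3 = 7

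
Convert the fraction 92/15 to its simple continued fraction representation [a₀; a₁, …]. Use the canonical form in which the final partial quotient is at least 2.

Run the Euclidean algorithm, recording each quotient:
⌊92/15⌋ = 6, remainder 2
⌊15/2⌋ = 7, remainder 1
⌊2/1⌋ = 2, remainder 0

[6; 7, 2]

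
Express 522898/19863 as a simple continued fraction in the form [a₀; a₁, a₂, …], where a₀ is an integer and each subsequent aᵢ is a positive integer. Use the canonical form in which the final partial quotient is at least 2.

522898 ÷ 19863 → quotient 26, remainder 6460
19863 ÷ 6460 → quotient 3, remainder 483
6460 ÷ 483 → quotient 13, remainder 181
483 ÷ 181 → quotient 2, remainder 121
181 ÷ 121 → quotient 1, remainder 60
121 ÷ 60 → quotient 2, remainder 1
60 ÷ 1 → quotient 60, remainder 0

[26; 3, 13, 2, 1, 2, 60]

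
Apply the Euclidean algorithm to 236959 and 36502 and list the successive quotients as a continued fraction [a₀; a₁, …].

[6; 2, 29, 1, 1, 13, 3, 7]

236959 = 6·36502 + 17947, so a_0 = 6
36502 = 2·17947 + 608, so a_1 = 2
17947 = 29·608 + 315, so a_2 = 29
608 = 1·315 + 293, so a_3 = 1
315 = 1·293 + 22, so a_4 = 1
293 = 13·22 + 7, so a_5 = 13
22 = 3·7 + 1, so a_6 = 3
7 = 7·1 + 0, so a_7 = 7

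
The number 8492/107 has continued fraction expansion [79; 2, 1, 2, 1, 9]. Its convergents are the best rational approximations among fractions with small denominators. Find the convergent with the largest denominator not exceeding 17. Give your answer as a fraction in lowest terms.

List convergents until the denominator exceeds the bound:
a_0 = 79: 79/1  (≤ bound)
a_1 = 2: 159/2  (≤ bound)
a_2 = 1: 238/3  (≤ bound)
a_3 = 2: 635/8  (≤ bound)
a_4 = 1: 873/11  (≤ bound)
a_5 = 9: 8492/107  (> 17, stop)

873/11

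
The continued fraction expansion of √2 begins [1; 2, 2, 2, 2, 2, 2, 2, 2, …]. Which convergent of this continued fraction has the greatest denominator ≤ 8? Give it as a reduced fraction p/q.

7/5

List convergents until the denominator exceeds the bound:
a_0 = 1: 1/1  (≤ bound)
a_1 = 2: 3/2  (≤ bound)
a_2 = 2: 7/5  (≤ bound)
a_3 = 2: 17/12  (> 8, stop)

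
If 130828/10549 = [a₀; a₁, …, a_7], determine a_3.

20

⌊130828/10549⌋ = 12, remainder 4240
⌊10549/4240⌋ = 2, remainder 2069
⌊4240/2069⌋ = 2, remainder 102
⌊2069/102⌋ = 20, remainder 29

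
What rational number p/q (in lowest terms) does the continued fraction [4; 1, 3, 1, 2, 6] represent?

426/89

Use the convergent recurrence hₖ = aₖ·hₖ₋₁ + hₖ₋₂ (and likewise for the denominators kₖ):
a_0 = 4: 4/1
a_1 = 1: 5/1
a_2 = 3: 19/4
a_3 = 1: 24/5
a_4 = 2: 67/14
a_5 = 6: 426/89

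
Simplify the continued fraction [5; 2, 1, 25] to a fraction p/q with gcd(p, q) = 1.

411/77

Compute successive convergents:
a_0 = 5: 5/1
a_1 = 2: 11/2
a_2 = 1: 16/3
a_3 = 25: 411/77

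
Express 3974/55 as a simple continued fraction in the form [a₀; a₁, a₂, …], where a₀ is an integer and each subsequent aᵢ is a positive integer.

[72; 3, 1, 13]

Run the Euclidean algorithm, recording each quotient:
3974 = 72·55 + 14, so a_0 = 72
55 = 3·14 + 13, so a_1 = 3
14 = 1·13 + 1, so a_2 = 1
13 = 13·1 + 0, so a_3 = 13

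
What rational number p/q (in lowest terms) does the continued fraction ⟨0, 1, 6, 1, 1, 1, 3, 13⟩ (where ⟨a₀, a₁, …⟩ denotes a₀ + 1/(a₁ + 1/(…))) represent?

Start with 13.
3 + 1/(13/1) = 3 + 1/13 = 40/13
1 + 1/(40/13) = 1 + 13/40 = 53/40
1 + 1/(53/40) = 1 + 40/53 = 93/53
1 + 1/(93/53) = 1 + 53/93 = 146/93
6 + 1/(146/93) = 6 + 93/146 = 969/146
1 + 1/(969/146) = 1 + 146/969 = 1115/969
0 + 1/(1115/969) = 0 + 969/1115 = 969/1115

969/1115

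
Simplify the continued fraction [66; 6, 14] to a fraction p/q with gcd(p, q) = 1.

Use the convergent recurrence hₖ = aₖ·hₖ₋₁ + hₖ₋₂ (and likewise for the denominators kₖ):
a_0 = 66: 66/1
a_1 = 6: 397/6
a_2 = 14: 5624/85

5624/85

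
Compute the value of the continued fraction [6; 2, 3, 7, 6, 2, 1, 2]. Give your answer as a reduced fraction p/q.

17088/2657

Use the convergent recurrence hₖ = aₖ·hₖ₋₁ + hₖ₋₂ (and likewise for the denominators kₖ):
a_0 = 6: 6/1
a_1 = 2: 13/2
a_2 = 3: 45/7
a_3 = 7: 328/51
a_4 = 6: 2013/313
a_5 = 2: 4354/677
a_6 = 1: 6367/990
a_7 = 2: 17088/2657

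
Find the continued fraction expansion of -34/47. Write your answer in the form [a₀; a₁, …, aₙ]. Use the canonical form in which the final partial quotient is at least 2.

[-1; 3, 1, 1, 1, 1, 2]

Repeatedly divide and take the remainder:
-34 ÷ 47 → quotient -1, remainder 13
47 ÷ 13 → quotient 3, remainder 8
13 ÷ 8 → quotient 1, remainder 5
8 ÷ 5 → quotient 1, remainder 3
5 ÷ 3 → quotient 1, remainder 2
3 ÷ 2 → quotient 1, remainder 1
2 ÷ 1 → quotient 2, remainder 0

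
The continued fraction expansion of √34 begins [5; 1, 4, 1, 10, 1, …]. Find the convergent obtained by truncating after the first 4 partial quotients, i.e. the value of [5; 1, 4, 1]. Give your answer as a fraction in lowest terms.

Start with 1.
4 + 1/(1/1) = 4 + 1/1 = 5/1
1 + 1/(5/1) = 1 + 1/5 = 6/5
5 + 1/(6/5) = 5 + 5/6 = 35/6

35/6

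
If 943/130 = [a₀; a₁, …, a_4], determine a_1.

3

⌊943/130⌋ = 7, remainder 33
⌊130/33⌋ = 3, remainder 31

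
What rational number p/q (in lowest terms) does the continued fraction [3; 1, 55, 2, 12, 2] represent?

11696/2937

Starting at the tail and folding back:
Start with 2.
12 + 1/(2/1) = 12 + 1/2 = 25/2
2 + 1/(25/2) = 2 + 2/25 = 52/25
55 + 1/(52/25) = 55 + 25/52 = 2885/52
1 + 1/(2885/52) = 1 + 52/2885 = 2937/2885
3 + 1/(2937/2885) = 3 + 2885/2937 = 11696/2937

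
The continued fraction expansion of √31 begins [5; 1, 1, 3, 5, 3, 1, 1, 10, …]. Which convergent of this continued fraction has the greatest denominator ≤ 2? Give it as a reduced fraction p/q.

11/2

a_0 = 5: 5/1  (≤ bound)
a_1 = 1: 6/1  (≤ bound)
a_2 = 1: 11/2  (≤ bound)
a_3 = 3: 39/7  (> 2, stop)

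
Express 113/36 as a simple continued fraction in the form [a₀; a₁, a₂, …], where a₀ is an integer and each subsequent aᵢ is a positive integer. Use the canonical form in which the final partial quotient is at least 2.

113 = 3·36 + 5, so a_0 = 3
36 = 7·5 + 1, so a_1 = 7
5 = 5·1 + 0, so a_2 = 5

[3; 7, 5]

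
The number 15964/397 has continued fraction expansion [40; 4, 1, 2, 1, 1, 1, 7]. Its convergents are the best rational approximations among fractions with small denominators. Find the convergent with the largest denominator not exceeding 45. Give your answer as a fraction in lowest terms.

a_0 = 40: 40/1  (≤ bound)
a_1 = 4: 161/4  (≤ bound)
a_2 = 1: 201/5  (≤ bound)
a_3 = 2: 563/14  (≤ bound)
a_4 = 1: 764/19  (≤ bound)
a_5 = 1: 1327/33  (≤ bound)
a_6 = 1: 2091/52  (> 45, stop)

1327/33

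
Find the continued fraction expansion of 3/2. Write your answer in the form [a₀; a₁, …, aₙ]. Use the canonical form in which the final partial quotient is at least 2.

Repeatedly divide and take the remainder:
⌊3/2⌋ = 1, remainder 1
⌊2/1⌋ = 2, remainder 0

[1; 2]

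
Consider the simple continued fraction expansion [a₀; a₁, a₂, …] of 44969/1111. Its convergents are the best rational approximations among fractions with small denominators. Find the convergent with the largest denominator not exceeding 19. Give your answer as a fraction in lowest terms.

a_0 = 40: 40/1  (≤ bound)
a_1 = 2: 81/2  (≤ bound)
a_2 = 9: 769/19  (≤ bound)
a_3 = 1: 850/21  (> 19, stop)

769/19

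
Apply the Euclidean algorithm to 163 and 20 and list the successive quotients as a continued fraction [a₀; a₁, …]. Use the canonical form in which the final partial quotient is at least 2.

[8; 6, 1, 2]

Repeatedly divide and take the remainder:
⌊163/20⌋ = 8, remainder 3
⌊20/3⌋ = 6, remainder 2
⌊3/2⌋ = 1, remainder 1
⌊2/1⌋ = 2, remainder 0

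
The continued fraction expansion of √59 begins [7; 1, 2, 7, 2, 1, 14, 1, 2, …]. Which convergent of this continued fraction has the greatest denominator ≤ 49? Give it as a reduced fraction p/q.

List convergents until the denominator exceeds the bound:
a_0 = 7: 7/1  (≤ bound)
a_1 = 1: 8/1  (≤ bound)
a_2 = 2: 23/3  (≤ bound)
a_3 = 7: 169/22  (≤ bound)
a_4 = 2: 361/47  (≤ bound)
a_5 = 1: 530/69  (> 49, stop)

361/47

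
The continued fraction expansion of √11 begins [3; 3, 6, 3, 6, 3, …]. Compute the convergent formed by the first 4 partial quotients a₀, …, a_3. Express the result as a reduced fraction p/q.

Start with 3.
6 + 1/(3/1) = 6 + 1/3 = 19/3
3 + 1/(19/3) = 3 + 3/19 = 60/19
3 + 1/(60/19) = 3 + 19/60 = 199/60

199/60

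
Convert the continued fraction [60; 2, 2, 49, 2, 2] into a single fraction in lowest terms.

Starting at the tail and folding back:
Start with 2.
2 + 1/(2/1) = 2 + 1/2 = 5/2
49 + 1/(5/2) = 49 + 2/5 = 247/5
2 + 1/(247/5) = 2 + 5/247 = 499/247
2 + 1/(499/247) = 2 + 247/499 = 1245/499
60 + 1/(1245/499) = 60 + 499/1245 = 75199/1245

75199/1245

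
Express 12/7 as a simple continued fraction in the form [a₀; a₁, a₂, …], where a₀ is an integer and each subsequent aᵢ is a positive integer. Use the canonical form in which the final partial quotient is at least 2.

[1; 1, 2, 2]

12 ÷ 7 → quotient 1, remainder 5
7 ÷ 5 → quotient 1, remainder 2
5 ÷ 2 → quotient 2, remainder 1
2 ÷ 1 → quotient 2, remainder 0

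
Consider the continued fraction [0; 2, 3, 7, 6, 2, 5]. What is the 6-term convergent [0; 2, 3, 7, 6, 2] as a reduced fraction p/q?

292/677

Start with 2.
6 + 1/(2/1) = 6 + 1/2 = 13/2
7 + 1/(13/2) = 7 + 2/13 = 93/13
3 + 1/(93/13) = 3 + 13/93 = 292/93
2 + 1/(292/93) = 2 + 93/292 = 677/292
0 + 1/(677/292) = 0 + 292/677 = 292/677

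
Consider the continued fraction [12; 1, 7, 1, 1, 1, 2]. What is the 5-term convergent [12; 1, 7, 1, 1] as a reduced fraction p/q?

Start with 1.
1 + 1/(1/1) = 1 + 1/1 = 2/1
7 + 1/(2/1) = 7 + 1/2 = 15/2
1 + 1/(15/2) = 1 + 2/15 = 17/15
12 + 1/(17/15) = 12 + 15/17 = 219/17

219/17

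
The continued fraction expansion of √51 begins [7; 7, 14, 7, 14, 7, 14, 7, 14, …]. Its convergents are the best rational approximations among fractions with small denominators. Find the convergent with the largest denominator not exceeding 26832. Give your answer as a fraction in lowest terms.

70693/9899

List convergents until the denominator exceeds the bound:
a_0 = 7: 7/1  (≤ bound)
a_1 = 7: 50/7  (≤ bound)
a_2 = 14: 707/99  (≤ bound)
a_3 = 7: 4999/700  (≤ bound)
a_4 = 14: 70693/9899  (≤ bound)
a_5 = 7: 499850/69993  (> 26832, stop)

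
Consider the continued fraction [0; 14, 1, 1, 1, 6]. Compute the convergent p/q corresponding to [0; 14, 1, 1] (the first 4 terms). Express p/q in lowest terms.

Use the convergent recurrence hₖ = aₖ·hₖ₋₁ + hₖ₋₂ (and likewise for the denominators kₖ):
a_0 = 0: 0/1
a_1 = 14: 1/14
a_2 = 1: 1/15
a_3 = 1: 2/29

2/29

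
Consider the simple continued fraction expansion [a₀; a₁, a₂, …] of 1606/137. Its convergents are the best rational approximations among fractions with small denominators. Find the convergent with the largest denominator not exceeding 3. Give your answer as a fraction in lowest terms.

a_0 = 11: 11/1  (≤ bound)
a_1 = 1: 12/1  (≤ bound)
a_2 = 2: 35/3  (≤ bound)
a_3 = 1: 47/4  (> 3, stop)

35/3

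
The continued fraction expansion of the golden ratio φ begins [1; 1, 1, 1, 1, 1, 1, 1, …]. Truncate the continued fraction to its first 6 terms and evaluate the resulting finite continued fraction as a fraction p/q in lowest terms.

13/8

Starting at the tail and folding back:
Start with 1.
1 + 1/(1/1) = 1 + 1/1 = 2/1
1 + 1/(2/1) = 1 + 1/2 = 3/2
1 + 1/(3/2) = 1 + 2/3 = 5/3
1 + 1/(5/3) = 1 + 3/5 = 8/5
1 + 1/(8/5) = 1 + 5/8 = 13/8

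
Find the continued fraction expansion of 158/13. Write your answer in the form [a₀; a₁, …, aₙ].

⌊158/13⌋ = 12, remainder 2
⌊13/2⌋ = 6, remainder 1
⌊2/1⌋ = 2, remainder 0

[12; 6, 2]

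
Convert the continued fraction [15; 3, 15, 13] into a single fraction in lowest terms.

Start with 13.
15 + 1/(13/1) = 15 + 1/13 = 196/13
3 + 1/(196/13) = 3 + 13/196 = 601/196
15 + 1/(601/196) = 15 + 196/601 = 9211/601

9211/601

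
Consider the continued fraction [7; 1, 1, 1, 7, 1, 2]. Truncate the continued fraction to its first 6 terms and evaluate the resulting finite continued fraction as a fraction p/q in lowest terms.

Start with 1.
7 + 1/(1/1) = 7 + 1/1 = 8/1
1 + 1/(8/1) = 1 + 1/8 = 9/8
1 + 1/(9/8) = 1 + 8/9 = 17/9
1 + 1/(17/9) = 1 + 9/17 = 26/17
7 + 1/(26/17) = 7 + 17/26 = 199/26

199/26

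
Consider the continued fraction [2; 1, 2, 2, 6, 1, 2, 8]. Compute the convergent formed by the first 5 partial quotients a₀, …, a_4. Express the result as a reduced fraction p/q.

122/45

a_0 = 2: 2/1
a_1 = 1: 3/1
a_2 = 2: 8/3
a_3 = 2: 19/7
a_4 = 6: 122/45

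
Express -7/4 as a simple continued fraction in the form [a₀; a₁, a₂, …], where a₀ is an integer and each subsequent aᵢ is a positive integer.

-7 ÷ 4 → quotient -2, remainder 1
4 ÷ 1 → quotient 4, remainder 0

[-2; 4]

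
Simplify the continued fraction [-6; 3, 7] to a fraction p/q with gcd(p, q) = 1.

Start with 7.
3 + 1/(7/1) = 3 + 1/7 = 22/7
-6 + 1/(22/7) = -6 + 7/22 = -125/22

-125/22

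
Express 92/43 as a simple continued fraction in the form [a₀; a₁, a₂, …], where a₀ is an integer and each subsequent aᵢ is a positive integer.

[2; 7, 6]

Run the Euclidean algorithm, recording each quotient:
92 ÷ 43 → quotient 2, remainder 6
43 ÷ 6 → quotient 7, remainder 1
6 ÷ 1 → quotient 6, remainder 0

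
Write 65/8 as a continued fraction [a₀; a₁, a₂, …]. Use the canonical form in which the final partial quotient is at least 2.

65 = 8·8 + 1, so a_0 = 8
8 = 8·1 + 0, so a_1 = 8

[8; 8]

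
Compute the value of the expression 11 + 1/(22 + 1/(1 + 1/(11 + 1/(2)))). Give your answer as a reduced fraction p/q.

Build up convergents one term at a time:
a_0 = 11: 11/1
a_1 = 22: 243/22
a_2 = 1: 254/23
a_3 = 11: 3037/275
a_4 = 2: 6328/573

6328/573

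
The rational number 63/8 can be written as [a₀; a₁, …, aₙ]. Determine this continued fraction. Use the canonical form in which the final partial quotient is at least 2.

63 = 7·8 + 7, so a_0 = 7
8 = 1·7 + 1, so a_1 = 1
7 = 7·1 + 0, so a_2 = 7

[7; 1, 7]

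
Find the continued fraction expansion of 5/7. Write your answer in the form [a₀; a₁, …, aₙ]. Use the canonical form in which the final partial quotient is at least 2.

[0; 1, 2, 2]

5 ÷ 7 → quotient 0, remainder 5
7 ÷ 5 → quotient 1, remainder 2
5 ÷ 2 → quotient 2, remainder 1
2 ÷ 1 → quotient 2, remainder 0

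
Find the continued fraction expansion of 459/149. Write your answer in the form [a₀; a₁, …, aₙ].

459 = 3·149 + 12, so a_0 = 3
149 = 12·12 + 5, so a_1 = 12
12 = 2·5 + 2, so a_2 = 2
5 = 2·2 + 1, so a_3 = 2
2 = 2·1 + 0, so a_4 = 2

[3; 12, 2, 2, 2]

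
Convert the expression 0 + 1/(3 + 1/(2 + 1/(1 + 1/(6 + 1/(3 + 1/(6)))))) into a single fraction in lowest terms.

Start with 6.
3 + 1/(6/1) = 3 + 1/6 = 19/6
6 + 1/(19/6) = 6 + 6/19 = 120/19
1 + 1/(120/19) = 1 + 19/120 = 139/120
2 + 1/(139/120) = 2 + 120/139 = 398/139
3 + 1/(398/139) = 3 + 139/398 = 1333/398
0 + 1/(1333/398) = 0 + 398/1333 = 398/1333

398/1333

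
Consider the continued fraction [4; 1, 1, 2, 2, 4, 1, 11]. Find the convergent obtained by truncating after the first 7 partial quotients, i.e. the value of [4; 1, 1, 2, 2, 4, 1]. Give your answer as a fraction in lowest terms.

298/65

a_0 = 4: 4/1
a_1 = 1: 5/1
a_2 = 1: 9/2
a_3 = 2: 23/5
a_4 = 2: 55/12
a_5 = 4: 243/53
a_6 = 1: 298/65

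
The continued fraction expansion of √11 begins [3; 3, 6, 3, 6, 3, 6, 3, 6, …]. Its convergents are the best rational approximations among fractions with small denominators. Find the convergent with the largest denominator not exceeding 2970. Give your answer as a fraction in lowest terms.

List convergents until the denominator exceeds the bound:
a_0 = 3: 3/1  (≤ bound)
a_1 = 3: 10/3  (≤ bound)
a_2 = 6: 63/19  (≤ bound)
a_3 = 3: 199/60  (≤ bound)
a_4 = 6: 1257/379  (≤ bound)
a_5 = 3: 3970/1197  (≤ bound)
a_6 = 6: 25077/7561  (> 2970, stop)

3970/1197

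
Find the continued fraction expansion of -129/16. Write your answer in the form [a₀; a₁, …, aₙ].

Repeatedly divide and take the remainder:
-129 = -9·16 + 15, so a_0 = -9
16 = 1·15 + 1, so a_1 = 1
15 = 15·1 + 0, so a_2 = 15

[-9; 1, 15]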